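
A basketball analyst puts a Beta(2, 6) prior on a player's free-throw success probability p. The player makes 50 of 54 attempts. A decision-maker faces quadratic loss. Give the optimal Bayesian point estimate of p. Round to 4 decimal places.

0.8387

Posterior: Beta(2+50, 6+4) = Beta(52, 10).
Mode = (52−1)/(52+10−2) = 51/60 = 0.8500.
Mean = 52/(52+10) = 52/62 = 0.8387.
Quadratic loss ⇒ the optimal estimator is the posterior mean.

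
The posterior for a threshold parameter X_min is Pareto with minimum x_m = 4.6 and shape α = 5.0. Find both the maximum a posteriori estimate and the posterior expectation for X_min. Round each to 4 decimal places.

The Pareto density is strictly decreasing on [x_m, ∞), so the mode is x_m = 4.6000.
Mean = α·x_m/(α−1) = 5.0·4.6/4.0 = 5.7500.

MAP = 4.6000; posterior mean = 5.7500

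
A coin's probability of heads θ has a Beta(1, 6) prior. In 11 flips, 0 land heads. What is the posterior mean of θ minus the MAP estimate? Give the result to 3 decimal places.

Posterior: Beta(1+0, 6+11) = Beta(1, 17).
Since α = 1 ≤ 1 and β > 1, the Beta density is monotone decreasing on [0,1]; the mode is at 0.
Mean = 1/(1+17) = 0.056.
Difference = 0.056 − 0.000 = 0.056.
Right-skewed posterior ⇒ mode < mean.

0.056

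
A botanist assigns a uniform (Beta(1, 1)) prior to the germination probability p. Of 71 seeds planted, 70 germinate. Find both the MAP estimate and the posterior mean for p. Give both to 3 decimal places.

Posterior: Beta(1+70, 1+1) = Beta(71, 2).
Mode = (71−1)/(71+2−2) = 70/71 = 0.986.
Mean = 71/(71+2) = 71/73 = 0.973.
The mean is pulled below the mode by the posterior's left skew.

MAP estimate = 0.986, posterior mean = 0.973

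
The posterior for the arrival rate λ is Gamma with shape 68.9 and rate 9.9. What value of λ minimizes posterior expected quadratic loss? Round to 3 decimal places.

Mode = (α−1)/β = 67.9/9.9 = 6.859.
Mean = α/β = 68.9/9.9 = 6.960.
Quadratic loss ⇒ the optimal estimator is the posterior mean.

6.960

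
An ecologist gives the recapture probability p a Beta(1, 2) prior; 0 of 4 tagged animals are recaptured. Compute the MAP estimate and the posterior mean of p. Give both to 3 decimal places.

p_MAP = 0.000, E[p|data] = 0.143

Posterior: Beta(1+0, 2+4) = Beta(1, 6).
Since α = 1 ≤ 1 and β > 1, the Beta density is monotone decreasing on [0,1]; the mode is at 0.
Mean = 1/(1+6) = 0.143.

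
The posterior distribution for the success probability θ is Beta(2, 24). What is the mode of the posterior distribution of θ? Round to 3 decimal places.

0.042

Mode = (2−1)/(2+24−2) = 1/24 = 0.042.
Mean = 2/(2+24) = 2/26 = 0.077.
This is the posterior mode — the MAP estimate.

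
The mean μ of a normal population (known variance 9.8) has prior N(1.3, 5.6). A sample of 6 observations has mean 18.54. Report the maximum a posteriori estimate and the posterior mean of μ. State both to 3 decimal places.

MAP: 14.647. Posterior mean: 14.647.

Posterior for μ is Normal. Precision-weighted mean: (1/5.6·1.3 + 6/9.8·18.54) / (1/5.6 + 6/9.8) = 14.647.
A Normal posterior is symmetric, so mode = mean.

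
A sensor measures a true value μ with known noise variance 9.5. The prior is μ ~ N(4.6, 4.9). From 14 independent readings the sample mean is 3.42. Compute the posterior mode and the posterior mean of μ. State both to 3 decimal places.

MAP = 3.564, posterior mean = 3.564

Posterior for μ is Normal. Precision-weighted mean: (1/4.9·4.6 + 14/9.5·3.42) / (1/4.9 + 14/9.5) = 3.564.
A Normal posterior is symmetric, so mode = mean.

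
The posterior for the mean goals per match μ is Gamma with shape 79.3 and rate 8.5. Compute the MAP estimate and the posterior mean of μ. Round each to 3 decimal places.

Mode = (α−1)/β = 78.3/8.5 = 9.212.
Mean = α/β = 79.3/8.5 = 9.329.
Right-skewed posterior ⇒ mode < mean.

MAP = 9.212, posterior mean = 9.329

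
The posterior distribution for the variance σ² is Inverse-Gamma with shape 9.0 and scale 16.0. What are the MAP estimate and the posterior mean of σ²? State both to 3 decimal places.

MAP = 1.600, posterior mean = 2.000

Mode = β/(α+1) = 16.0/10.0 = 1.600.
Mean = β/(α−1) = 16.0/8.0 = 2.000.
Right-skewed posterior ⇒ mode < mean.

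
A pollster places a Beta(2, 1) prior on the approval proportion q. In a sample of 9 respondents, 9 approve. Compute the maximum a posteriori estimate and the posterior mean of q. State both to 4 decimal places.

Posterior: Beta(2+9, 1+0) = Beta(11, 1).
Since β = 1 ≤ 1 and α > 1, the Beta density is monotone increasing on [0,1]; the mode is at 1.
Mean = 11/(11+1) = 0.9167.
The posterior is left-skewed, so the mode exceeds the mean.

MAP = 1.0000, posterior mean = 0.9167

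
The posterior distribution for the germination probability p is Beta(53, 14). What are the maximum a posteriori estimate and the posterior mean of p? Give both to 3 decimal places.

Mode = (53−1)/(53+14−2) = 52/65 = 0.800.
Mean = 53/(53+14) = 53/67 = 0.791.

MAP = 0.800; posterior mean = 0.791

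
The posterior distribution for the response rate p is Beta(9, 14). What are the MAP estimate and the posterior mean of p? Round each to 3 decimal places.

MAP estimate = 0.381, posterior mean = 0.391

Mode = (9−1)/(9+14−2) = 8/21 = 0.381.
Mean = 9/(9+14) = 9/23 = 0.391.
The mean is pulled above the mode by the posterior's right skew.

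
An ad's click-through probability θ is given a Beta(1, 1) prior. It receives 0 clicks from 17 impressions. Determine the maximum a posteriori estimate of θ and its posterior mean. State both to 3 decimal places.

θ_MAP = 0.000, E[θ|data] = 0.053

Posterior: Beta(1+0, 1+17) = Beta(1, 18).
Since α = 1 ≤ 1 and β > 1, the Beta density is monotone decreasing on [0,1]; the mode is at 0.
Mean = 1/(1+18) = 0.053.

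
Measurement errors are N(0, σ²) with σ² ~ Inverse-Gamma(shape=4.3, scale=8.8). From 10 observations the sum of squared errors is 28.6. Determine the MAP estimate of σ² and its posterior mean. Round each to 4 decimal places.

σ²_MAP = 2.2427, E[σ²|data] = 2.7831

Posterior: Inverse-Gamma(shape = 4.3+10/2 = 9.3, scale = 8.8+28.6/2 = 23.1).
Mode = β/(α+1) = 23.1/10.3 = 2.2427.
Mean = β/(α−1) = 23.1/8.3 = 2.7831.
Mean > mode: the posterior has a right tail.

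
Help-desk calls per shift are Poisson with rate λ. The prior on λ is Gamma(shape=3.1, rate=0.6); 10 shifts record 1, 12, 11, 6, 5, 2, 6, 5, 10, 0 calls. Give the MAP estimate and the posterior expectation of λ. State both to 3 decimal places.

MAP: 5.670. Posterior mean: 5.764.

Σ counts = 58. Posterior: Gamma(shape = 3.1+58 = 61.1, rate = 0.6+10 = 10.6).
Mode = (α−1)/β = 60.1/10.6 = 5.670.
Mean = α/β = 61.1/10.6 = 5.764.
Right-skewed posterior ⇒ mode < mean.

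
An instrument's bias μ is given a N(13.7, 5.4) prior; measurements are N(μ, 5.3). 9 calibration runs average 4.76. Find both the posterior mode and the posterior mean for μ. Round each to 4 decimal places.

Posterior for μ is Normal. Precision-weighted mean: (1/5.4·13.7 + 9/5.3·4.76) / (1/5.4 + 9/5.3) = 5.6391.
A Normal posterior is symmetric, so mode = mean.

posterior mode = 5.6391, posterior mean = 5.6391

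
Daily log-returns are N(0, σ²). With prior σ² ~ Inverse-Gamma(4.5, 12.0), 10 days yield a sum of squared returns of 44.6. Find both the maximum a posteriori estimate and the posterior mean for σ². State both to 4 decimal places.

MAP = 3.2667; posterior mean = 4.0353

Posterior: Inverse-Gamma(shape = 4.5+10/2 = 9.5, scale = 12.0+44.6/2 = 34.3).
Mode = β/(α+1) = 34.3/10.5 = 3.2667.
Mean = β/(α−1) = 34.3/8.5 = 4.0353.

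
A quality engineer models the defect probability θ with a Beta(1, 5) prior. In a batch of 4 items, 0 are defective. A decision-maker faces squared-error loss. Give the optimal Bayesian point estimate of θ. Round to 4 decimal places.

0.1000

Posterior: Beta(1+0, 5+4) = Beta(1, 9).
Since α = 1 ≤ 1 and β > 1, the Beta density is monotone decreasing on [0,1]; the mode is at 0.
Mean = 1/(1+9) = 0.1000.
Squared-error loss ⇒ the optimal estimator is the posterior mean.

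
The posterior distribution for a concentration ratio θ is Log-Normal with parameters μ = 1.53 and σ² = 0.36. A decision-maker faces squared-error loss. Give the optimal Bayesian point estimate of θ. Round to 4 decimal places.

Mode = exp(μ − σ²) = exp(1.17) = 3.2220.
Mean = exp(μ + σ²/2) = exp(1.710) = 5.5290.
Squared-error loss ⇒ the optimal estimator is the posterior mean.

5.5290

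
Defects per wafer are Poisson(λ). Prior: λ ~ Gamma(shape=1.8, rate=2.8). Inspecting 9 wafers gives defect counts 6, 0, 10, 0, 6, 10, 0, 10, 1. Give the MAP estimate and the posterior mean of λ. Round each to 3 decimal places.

Σ counts = 43. Posterior: Gamma(shape = 1.8+43 = 44.8, rate = 2.8+9 = 11.8).
Mode = (α−1)/β = 43.8/11.8 = 3.712.
Mean = α/β = 44.8/11.8 = 3.797.

MAP = 3.712, posterior mean = 3.797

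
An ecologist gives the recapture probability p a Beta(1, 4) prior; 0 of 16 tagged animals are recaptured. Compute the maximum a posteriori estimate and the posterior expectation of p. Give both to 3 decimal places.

MAP = 0.000, posterior mean = 0.048

Posterior: Beta(1+0, 4+16) = Beta(1, 20).
Since α = 1 ≤ 1 and β > 1, the Beta density is monotone decreasing on [0,1]; the mode is at 0.
Mean = 1/(1+20) = 0.048.
The mean is pulled above the mode by the posterior's right skew.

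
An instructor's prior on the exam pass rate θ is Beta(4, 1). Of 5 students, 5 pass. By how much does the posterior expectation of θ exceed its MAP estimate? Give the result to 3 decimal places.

Posterior: Beta(4+5, 1+0) = Beta(9, 1).
Since β = 1 ≤ 1 and α > 1, the Beta density is monotone increasing on [0,1]; the mode is at 1.
Mean = 9/(9+1) = 0.900.
Difference = 0.900 − 1.000 = -0.100.

-0.100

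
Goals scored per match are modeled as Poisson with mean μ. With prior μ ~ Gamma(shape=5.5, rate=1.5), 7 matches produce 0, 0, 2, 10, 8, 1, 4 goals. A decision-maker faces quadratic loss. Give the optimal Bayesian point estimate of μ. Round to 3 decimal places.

Σ counts = 25. Posterior: Gamma(shape = 5.5+25 = 30.5, rate = 1.5+7 = 8.5).
Mode = (α−1)/β = 29.5/8.5 = 3.471.
Mean = α/β = 30.5/8.5 = 3.588.
Quadratic loss ⇒ the optimal estimator is the posterior mean.

3.588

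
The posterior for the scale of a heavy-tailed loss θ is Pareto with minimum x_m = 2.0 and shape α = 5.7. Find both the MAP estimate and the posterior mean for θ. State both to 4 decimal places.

MAP: 2.0000. Posterior mean: 2.4255.

The Pareto density is strictly decreasing on [x_m, ∞), so the mode is x_m = 2.0000.
Mean = α·x_m/(α−1) = 5.7·2.0/4.7 = 2.4255.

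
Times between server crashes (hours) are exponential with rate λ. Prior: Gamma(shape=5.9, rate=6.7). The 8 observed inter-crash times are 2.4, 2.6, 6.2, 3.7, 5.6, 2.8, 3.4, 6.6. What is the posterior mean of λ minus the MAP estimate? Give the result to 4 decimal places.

0.0250

Σ times = 33.3. Posterior: Gamma(shape = 5.9+8 = 13.9, rate = 6.7+33.3 = 40.0).
Mode = (α−1)/β = 12.9/40.0 = 0.3225.
Mean = α/β = 13.9/40.0 = 0.3475.
Difference = 0.3475 − 0.3225 = 0.0250.
The mean is pulled above the mode by the posterior's right skew.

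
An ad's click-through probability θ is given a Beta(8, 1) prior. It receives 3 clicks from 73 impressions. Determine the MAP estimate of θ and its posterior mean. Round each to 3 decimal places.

MAP estimate = 0.125, posterior mean = 0.134

Posterior: Beta(8+3, 1+70) = Beta(11, 71).
Mode = (11−1)/(11+71−2) = 10/80 = 0.125.
Mean = 11/(11+71) = 11/82 = 0.134.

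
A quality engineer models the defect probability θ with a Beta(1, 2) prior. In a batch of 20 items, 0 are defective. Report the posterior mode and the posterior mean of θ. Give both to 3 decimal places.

MAP: 0.000. Posterior mean: 0.043.

Posterior: Beta(1+0, 2+20) = Beta(1, 22).
Since α = 1 ≤ 1 and β > 1, the Beta density is monotone decreasing on [0,1]; the mode is at 0.
Mean = 1/(1+22) = 0.043.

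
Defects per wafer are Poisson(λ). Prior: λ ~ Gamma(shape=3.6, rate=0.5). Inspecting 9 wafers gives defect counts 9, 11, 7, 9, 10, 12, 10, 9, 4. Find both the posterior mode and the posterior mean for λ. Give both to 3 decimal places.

Σ counts = 81. Posterior: Gamma(shape = 3.6+81 = 84.6, rate = 0.5+9 = 9.5).
Mode = (α−1)/β = 83.6/9.5 = 8.800.
Mean = α/β = 84.6/9.5 = 8.905.

MAP: 8.800. Posterior mean: 8.905.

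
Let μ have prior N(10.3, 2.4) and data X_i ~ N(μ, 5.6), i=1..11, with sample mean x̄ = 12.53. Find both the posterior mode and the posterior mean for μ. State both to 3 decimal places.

Posterior for μ is Normal. Precision-weighted mean: (1/2.4·10.3 + 11/5.6·12.53) / (1/2.4 + 11/5.6) = 12.140.
A Normal posterior is symmetric, so mode = mean.

MAP = 12.140, posterior mean = 12.140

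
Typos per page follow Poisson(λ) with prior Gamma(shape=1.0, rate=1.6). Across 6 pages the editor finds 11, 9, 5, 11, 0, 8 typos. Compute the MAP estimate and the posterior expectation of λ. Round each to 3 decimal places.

Σ counts = 44. Posterior: Gamma(shape = 1.0+44 = 45.0, rate = 1.6+6 = 7.6).
Mode = (α−1)/β = 44.0/7.6 = 5.789.
Mean = α/β = 45.0/7.6 = 5.921.

MAP = 5.789; posterior mean = 5.921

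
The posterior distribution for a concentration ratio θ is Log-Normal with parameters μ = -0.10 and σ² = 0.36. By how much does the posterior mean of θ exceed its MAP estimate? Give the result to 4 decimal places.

Mode = exp(μ − σ²) = exp(-0.46) = 0.6313.
Mean = exp(μ + σ²/2) = exp(0.080) = 1.0833.
Difference = 1.0833 − 0.6313 = 0.4520.

0.4520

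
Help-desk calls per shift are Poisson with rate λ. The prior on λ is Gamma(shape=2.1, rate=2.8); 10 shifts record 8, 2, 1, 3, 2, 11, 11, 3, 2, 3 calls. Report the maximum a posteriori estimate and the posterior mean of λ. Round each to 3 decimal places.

Σ counts = 46. Posterior: Gamma(shape = 2.1+46 = 48.1, rate = 2.8+10 = 12.8).
Mode = (α−1)/β = 47.1/12.8 = 3.680.
Mean = α/β = 48.1/12.8 = 3.758.
Right-skewed posterior ⇒ mode < mean.

λ_MAP = 3.680, E[λ|data] = 3.758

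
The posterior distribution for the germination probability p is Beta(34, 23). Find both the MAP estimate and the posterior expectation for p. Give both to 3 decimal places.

Mode = (34−1)/(34+23−2) = 33/55 = 0.600.
Mean = 34/(34+23) = 34/57 = 0.596.

MAP = 0.600, posterior mean = 0.596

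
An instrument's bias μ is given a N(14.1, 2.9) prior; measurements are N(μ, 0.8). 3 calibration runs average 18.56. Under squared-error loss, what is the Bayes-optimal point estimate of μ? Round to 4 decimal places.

18.1844

Posterior for μ is Normal. Precision-weighted mean: (1/2.9·14.1 + 3/0.8·18.56) / (1/2.9 + 3/0.8) = 18.1844.
A Normal posterior is symmetric, so mode = mean.
Squared-error loss ⇒ the optimal estimator is the posterior mean.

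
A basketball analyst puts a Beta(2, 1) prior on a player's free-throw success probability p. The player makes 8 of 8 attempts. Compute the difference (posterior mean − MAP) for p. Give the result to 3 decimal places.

Posterior: Beta(2+8, 1+0) = Beta(10, 1).
Since β = 1 ≤ 1 and α > 1, the Beta density is monotone increasing on [0,1]; the mode is at 1.
Mean = 10/(10+1) = 0.909.
Difference = 0.909 − 1.000 = -0.091.
Left-skewed posterior ⇒ mean < mode.

-0.091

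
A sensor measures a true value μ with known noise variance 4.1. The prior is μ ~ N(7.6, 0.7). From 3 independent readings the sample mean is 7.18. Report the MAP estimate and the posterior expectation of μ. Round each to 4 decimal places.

MAP = 7.4577, posterior mean = 7.4577

Posterior for μ is Normal. Precision-weighted mean: (1/0.7·7.6 + 3/4.1·7.18) / (1/0.7 + 3/4.1) = 7.4577.
A Normal posterior is symmetric, so mode = mean.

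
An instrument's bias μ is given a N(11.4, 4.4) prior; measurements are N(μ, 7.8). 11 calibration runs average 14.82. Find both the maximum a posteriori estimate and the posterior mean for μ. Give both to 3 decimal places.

Posterior for μ is Normal. Precision-weighted mean: (1/4.4·11.4 + 11/7.8·14.82) / (1/4.4 + 11/7.8) = 14.345.
A Normal posterior is symmetric, so mode = mean.

MAP: 14.345. Posterior mean: 14.345.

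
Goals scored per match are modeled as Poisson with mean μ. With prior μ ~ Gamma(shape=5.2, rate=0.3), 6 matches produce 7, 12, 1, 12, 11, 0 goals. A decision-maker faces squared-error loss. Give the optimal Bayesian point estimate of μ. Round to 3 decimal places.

Σ counts = 43. Posterior: Gamma(shape = 5.2+43 = 48.2, rate = 0.3+6 = 6.3).
Mode = (α−1)/β = 47.2/6.3 = 7.492.
Mean = α/β = 48.2/6.3 = 7.651.
Squared-error loss ⇒ the optimal estimator is the posterior mean.

7.651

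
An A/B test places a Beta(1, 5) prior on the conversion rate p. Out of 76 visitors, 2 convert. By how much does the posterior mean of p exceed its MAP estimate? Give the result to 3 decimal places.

0.012

Posterior: Beta(1+2, 5+74) = Beta(3, 79).
Mode = (3−1)/(3+79−2) = 2/80 = 0.025.
Mean = 3/(3+79) = 3/82 = 0.037.
Difference = 0.037 − 0.025 = 0.012.
Right-skewed posterior ⇒ mode < mean.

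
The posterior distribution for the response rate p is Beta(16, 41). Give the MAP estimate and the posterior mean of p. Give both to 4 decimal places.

Mode = (16−1)/(16+41−2) = 15/55 = 0.2727.
Mean = 16/(16+41) = 16/57 = 0.2807.

MAP = 0.2727, posterior mean = 0.2807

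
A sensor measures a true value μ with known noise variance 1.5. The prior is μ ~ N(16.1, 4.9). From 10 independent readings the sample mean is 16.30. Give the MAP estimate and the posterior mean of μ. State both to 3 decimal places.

Posterior for μ is Normal. Precision-weighted mean: (1/4.9·16.1 + 10/1.5·16.30) / (1/4.9 + 10/1.5) = 16.294.
A Normal posterior is symmetric, so mode = mean.

MAP = 16.294; posterior mean = 16.294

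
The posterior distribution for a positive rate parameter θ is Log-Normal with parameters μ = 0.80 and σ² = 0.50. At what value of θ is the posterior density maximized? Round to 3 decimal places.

Mode = exp(μ − σ²) = exp(0.30) = 1.350.
Mean = exp(μ + σ²/2) = exp(1.050) = 2.858.
This is the posterior mode — the MAP estimate.

1.350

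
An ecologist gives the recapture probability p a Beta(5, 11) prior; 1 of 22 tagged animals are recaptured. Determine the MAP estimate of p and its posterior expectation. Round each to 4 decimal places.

MAP estimate = 0.1389, posterior expectation = 0.1579

Posterior: Beta(5+1, 11+21) = Beta(6, 32).
Mode = (6−1)/(6+32−2) = 5/36 = 0.1389.
Mean = 6/(6+32) = 6/38 = 0.1579.
The mean is pulled above the mode by the posterior's right skew.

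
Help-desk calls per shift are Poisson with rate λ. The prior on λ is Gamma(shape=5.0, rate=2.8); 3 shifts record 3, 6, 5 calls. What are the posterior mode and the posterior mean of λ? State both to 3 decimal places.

Σ counts = 14. Posterior: Gamma(shape = 5.0+14 = 19.0, rate = 2.8+3 = 5.8).
Mode = (α−1)/β = 18.0/5.8 = 3.103.
Mean = α/β = 19.0/5.8 = 3.276.
The posterior is right-skewed, so the mean exceeds the mode.

MAP = 3.103, posterior mean = 3.276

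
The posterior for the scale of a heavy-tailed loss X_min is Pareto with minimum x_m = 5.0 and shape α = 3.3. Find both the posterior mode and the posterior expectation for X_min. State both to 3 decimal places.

MAP = 5.000; posterior mean = 7.174

The Pareto density is strictly decreasing on [x_m, ∞), so the mode is x_m = 5.000.
Mean = α·x_m/(α−1) = 3.3·5.0/2.3 = 7.174.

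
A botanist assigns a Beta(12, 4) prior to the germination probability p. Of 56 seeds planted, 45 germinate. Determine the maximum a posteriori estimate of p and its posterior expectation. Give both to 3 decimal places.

Posterior: Beta(12+45, 4+11) = Beta(57, 15).
Mode = (57−1)/(57+15−2) = 56/70 = 0.800.
Mean = 57/(57+15) = 57/72 = 0.792.

p_MAP = 0.800, E[p|data] = 0.792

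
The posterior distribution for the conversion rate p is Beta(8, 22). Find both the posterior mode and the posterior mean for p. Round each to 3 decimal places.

MAP = 0.250; posterior mean = 0.267

Mode = (8−1)/(8+22−2) = 7/28 = 0.250.
Mean = 8/(8+22) = 8/30 = 0.267.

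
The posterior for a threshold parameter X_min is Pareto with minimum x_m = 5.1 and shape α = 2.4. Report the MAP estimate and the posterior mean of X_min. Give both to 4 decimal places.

The Pareto density is strictly decreasing on [x_m, ∞), so the mode is x_m = 5.1000.
Mean = α·x_m/(α−1) = 2.4·5.1/1.4 = 8.7429.

MAP = 5.1000; posterior mean = 8.7429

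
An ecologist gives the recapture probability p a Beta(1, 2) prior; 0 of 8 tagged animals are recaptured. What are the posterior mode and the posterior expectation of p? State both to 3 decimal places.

MAP: 0.000. Posterior mean: 0.091.

Posterior: Beta(1+0, 2+8) = Beta(1, 10).
Since α = 1 ≤ 1 and β > 1, the Beta density is monotone decreasing on [0,1]; the mode is at 0.
Mean = 1/(1+10) = 0.091.
Mean > mode: the posterior has a right tail.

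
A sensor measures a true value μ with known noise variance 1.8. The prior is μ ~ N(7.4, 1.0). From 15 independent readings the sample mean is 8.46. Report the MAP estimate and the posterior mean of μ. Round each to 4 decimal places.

MAP estimate = 8.3464, posterior mean = 8.3464

Posterior for μ is Normal. Precision-weighted mean: (1/1.0·7.4 + 15/1.8·8.46) / (1/1.0 + 15/1.8) = 8.3464.
A Normal posterior is symmetric, so mode = mean.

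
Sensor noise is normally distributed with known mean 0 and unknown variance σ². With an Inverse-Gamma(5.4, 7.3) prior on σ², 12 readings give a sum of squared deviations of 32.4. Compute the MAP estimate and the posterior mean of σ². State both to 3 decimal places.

Posterior: Inverse-Gamma(shape = 5.4+12/2 = 11.4, scale = 7.3+32.4/2 = 23.5).
Mode = β/(α+1) = 23.5/12.4 = 1.895.
Mean = β/(α−1) = 23.5/10.4 = 2.260.
The posterior is right-skewed, so the mean exceeds the mode.

MAP = 1.895; posterior mean = 2.260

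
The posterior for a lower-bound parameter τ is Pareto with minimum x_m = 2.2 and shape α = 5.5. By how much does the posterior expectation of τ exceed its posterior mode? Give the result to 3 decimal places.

0.489

The Pareto density is strictly decreasing on [x_m, ∞), so the mode is x_m = 2.200.
Mean = α·x_m/(α−1) = 5.5·2.2/4.5 = 2.689.
Difference = 2.689 − 2.200 = 0.489.
The posterior is right-skewed, so the mean exceeds the mode.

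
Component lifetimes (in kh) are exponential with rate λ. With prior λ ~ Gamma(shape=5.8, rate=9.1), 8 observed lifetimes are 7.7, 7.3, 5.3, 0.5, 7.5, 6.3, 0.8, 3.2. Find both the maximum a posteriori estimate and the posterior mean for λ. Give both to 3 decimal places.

Σ times = 38.6. Posterior: Gamma(shape = 5.8+8 = 13.8, rate = 9.1+38.6 = 47.7).
Mode = (α−1)/β = 12.8/47.7 = 0.268.
Mean = α/β = 13.8/47.7 = 0.289.

MAP: 0.268. Posterior mean: 0.289.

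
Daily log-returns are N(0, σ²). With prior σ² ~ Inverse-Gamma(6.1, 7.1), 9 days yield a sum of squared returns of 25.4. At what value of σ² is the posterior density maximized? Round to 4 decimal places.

Posterior: Inverse-Gamma(shape = 6.1+9/2 = 10.6, scale = 7.1+25.4/2 = 19.8).
Mode = β/(α+1) = 19.8/11.6 = 1.7069.
Mean = β/(α−1) = 19.8/9.6 = 2.0625.
This is the posterior mode — the MAP estimate.

1.7069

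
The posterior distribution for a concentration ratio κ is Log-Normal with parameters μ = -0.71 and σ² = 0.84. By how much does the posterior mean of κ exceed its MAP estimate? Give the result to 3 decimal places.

Mode = exp(μ − σ²) = exp(-1.55) = 0.212.
Mean = exp(μ + σ²/2) = exp(-0.290) = 0.748.
Difference = 0.748 − 0.212 = 0.536.

0.536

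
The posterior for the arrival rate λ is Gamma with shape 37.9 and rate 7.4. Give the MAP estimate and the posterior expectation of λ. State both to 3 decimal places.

Mode = (α−1)/β = 36.9/7.4 = 4.986.
Mean = α/β = 37.9/7.4 = 5.122.

MAP estimate = 4.986, posterior expectation = 5.122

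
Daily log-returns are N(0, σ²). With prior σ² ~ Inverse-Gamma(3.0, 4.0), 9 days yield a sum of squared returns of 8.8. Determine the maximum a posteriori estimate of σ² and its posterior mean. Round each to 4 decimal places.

Posterior: Inverse-Gamma(shape = 3.0+9/2 = 7.5, scale = 4.0+8.8/2 = 8.4).
Mode = β/(α+1) = 8.4/8.5 = 0.9882.
Mean = β/(α−1) = 8.4/6.5 = 1.2923.

MAP = 0.9882; posterior mean = 1.2923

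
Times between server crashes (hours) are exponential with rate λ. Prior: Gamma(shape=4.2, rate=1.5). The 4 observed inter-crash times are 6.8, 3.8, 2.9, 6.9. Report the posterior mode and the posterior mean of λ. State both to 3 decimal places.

MAP = 0.329; posterior mean = 0.374

Σ times = 20.4. Posterior: Gamma(shape = 4.2+4 = 8.2, rate = 1.5+20.4 = 21.9).
Mode = (α−1)/β = 7.2/21.9 = 0.329.
Mean = α/β = 8.2/21.9 = 0.374.
Mean > mode: the posterior has a right tail.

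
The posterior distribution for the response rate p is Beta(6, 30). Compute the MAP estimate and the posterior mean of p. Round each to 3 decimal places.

MAP: 0.147. Posterior mean: 0.167.

Mode = (6−1)/(6+30−2) = 5/34 = 0.147.
Mean = 6/(6+30) = 6/36 = 0.167.
The mean is pulled above the mode by the posterior's right skew.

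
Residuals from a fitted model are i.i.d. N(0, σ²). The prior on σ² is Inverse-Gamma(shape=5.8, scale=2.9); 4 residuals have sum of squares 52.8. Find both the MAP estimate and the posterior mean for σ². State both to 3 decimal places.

MAP: 3.330. Posterior mean: 4.309.

Posterior: Inverse-Gamma(shape = 5.8+4/2 = 7.8, scale = 2.9+52.8/2 = 29.3).
Mode = β/(α+1) = 29.3/8.8 = 3.330.
Mean = β/(α−1) = 29.3/6.8 = 4.309.
The posterior is right-skewed, so the mean exceeds the mode.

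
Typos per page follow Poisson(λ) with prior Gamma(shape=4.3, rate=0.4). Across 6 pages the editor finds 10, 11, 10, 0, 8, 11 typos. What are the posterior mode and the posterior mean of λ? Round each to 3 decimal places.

Σ counts = 50. Posterior: Gamma(shape = 4.3+50 = 54.3, rate = 0.4+6 = 6.4).
Mode = (α−1)/β = 53.3/6.4 = 8.328.
Mean = α/β = 54.3/6.4 = 8.484.

MAP = 8.328; posterior mean = 8.484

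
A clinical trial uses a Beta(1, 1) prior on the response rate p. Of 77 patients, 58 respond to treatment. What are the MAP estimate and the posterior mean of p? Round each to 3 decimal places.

MAP = 0.753, posterior mean = 0.747

Posterior: Beta(1+58, 1+19) = Beta(59, 20).
Mode = (59−1)/(59+20−2) = 58/77 = 0.753.
Mean = 59/(59+20) = 59/79 = 0.747.
The mean is pulled below the mode by the posterior's left skew.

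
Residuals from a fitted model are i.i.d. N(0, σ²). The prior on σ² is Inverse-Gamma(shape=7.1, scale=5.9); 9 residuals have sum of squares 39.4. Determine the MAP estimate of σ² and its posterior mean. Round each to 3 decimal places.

Posterior: Inverse-Gamma(shape = 7.1+9/2 = 11.6, scale = 5.9+39.4/2 = 25.6).
Mode = β/(α+1) = 25.6/12.6 = 2.032.
Mean = β/(α−1) = 25.6/10.6 = 2.415.

MAP estimate = 2.032, posterior mean = 2.415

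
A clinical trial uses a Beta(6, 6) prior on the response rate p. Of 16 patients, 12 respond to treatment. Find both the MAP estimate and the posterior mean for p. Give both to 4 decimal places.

p_MAP = 0.6538, E[p|data] = 0.6429

Posterior: Beta(6+12, 6+4) = Beta(18, 10).
Mode = (18−1)/(18+10−2) = 17/26 = 0.6538.
Mean = 18/(18+10) = 18/28 = 0.6429.
Left-skewed posterior ⇒ mean < mode.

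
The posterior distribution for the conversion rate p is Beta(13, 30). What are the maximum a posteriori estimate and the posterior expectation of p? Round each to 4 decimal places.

Mode = (13−1)/(13+30−2) = 12/41 = 0.2927.
Mean = 13/(13+30) = 13/43 = 0.3023.

p_MAP = 0.2927, E[p|data] = 0.3023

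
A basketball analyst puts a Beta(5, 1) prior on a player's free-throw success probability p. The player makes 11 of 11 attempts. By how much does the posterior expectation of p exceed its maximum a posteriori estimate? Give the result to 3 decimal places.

-0.059

Posterior: Beta(5+11, 1+0) = Beta(16, 1).
Since β = 1 ≤ 1 and α > 1, the Beta density is monotone increasing on [0,1]; the mode is at 1.
Mean = 16/(16+1) = 0.941.
Difference = 0.941 − 1.000 = -0.059.
The mean is pulled below the mode by the posterior's left skew.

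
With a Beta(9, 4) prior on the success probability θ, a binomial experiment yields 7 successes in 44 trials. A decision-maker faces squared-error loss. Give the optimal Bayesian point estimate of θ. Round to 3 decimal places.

0.281

Posterior: Beta(9+7, 4+37) = Beta(16, 41).
Mode = (16−1)/(16+41−2) = 15/55 = 0.273.
Mean = 16/(16+41) = 16/57 = 0.281.
Squared-error loss ⇒ the optimal estimator is the posterior mean.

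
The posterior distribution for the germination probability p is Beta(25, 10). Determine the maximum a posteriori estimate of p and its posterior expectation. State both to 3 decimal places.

maximum a posteriori estimate = 0.727, posterior expectation = 0.714

Mode = (25−1)/(25+10−2) = 24/33 = 0.727.
Mean = 25/(25+10) = 25/35 = 0.714.
The mean is pulled below the mode by the posterior's left skew.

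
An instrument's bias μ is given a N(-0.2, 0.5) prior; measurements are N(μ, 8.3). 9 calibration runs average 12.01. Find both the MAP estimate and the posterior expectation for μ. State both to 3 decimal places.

MAP estimate = 4.093, posterior expectation = 4.093

Posterior for μ is Normal. Precision-weighted mean: (1/0.5·-0.2 + 9/8.3·12.01) / (1/0.5 + 9/8.3) = 4.093.
A Normal posterior is symmetric, so mode = mean.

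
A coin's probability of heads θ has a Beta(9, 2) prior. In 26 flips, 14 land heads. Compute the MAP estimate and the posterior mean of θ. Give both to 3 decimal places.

MAP = 0.629, posterior mean = 0.622

Posterior: Beta(9+14, 2+12) = Beta(23, 14).
Mode = (23−1)/(23+14−2) = 22/35 = 0.629.
Mean = 23/(23+14) = 23/37 = 0.622.
Left-skewed posterior ⇒ mean < mode.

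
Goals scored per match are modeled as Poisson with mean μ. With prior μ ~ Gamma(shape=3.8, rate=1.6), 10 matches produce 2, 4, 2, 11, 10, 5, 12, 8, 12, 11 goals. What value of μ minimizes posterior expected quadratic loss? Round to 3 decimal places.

6.966

Σ counts = 77. Posterior: Gamma(shape = 3.8+77 = 80.8, rate = 1.6+10 = 11.6).
Mode = (α−1)/β = 79.8/11.6 = 6.879.
Mean = α/β = 80.8/11.6 = 6.966.
Quadratic loss ⇒ the optimal estimator is the posterior mean.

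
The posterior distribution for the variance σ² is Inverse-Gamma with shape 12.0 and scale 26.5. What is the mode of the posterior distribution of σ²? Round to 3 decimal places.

Mode = β/(α+1) = 26.5/13.0 = 2.038.
Mean = β/(α−1) = 26.5/11.0 = 2.409.
This is the posterior mode — the MAP estimate.

2.038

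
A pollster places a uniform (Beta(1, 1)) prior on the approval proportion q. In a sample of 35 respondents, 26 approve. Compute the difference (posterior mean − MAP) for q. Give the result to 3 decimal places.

Posterior: Beta(1+26, 1+9) = Beta(27, 10).
Mode = (27−1)/(27+10−2) = 26/35 = 0.743.
Mean = 27/(27+10) = 27/37 = 0.730.
Difference = 0.730 − 0.743 = -0.013.
The posterior is left-skewed, so the mode exceeds the mean.

-0.013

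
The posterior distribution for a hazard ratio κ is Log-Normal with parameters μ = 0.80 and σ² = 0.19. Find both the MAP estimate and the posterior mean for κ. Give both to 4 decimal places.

MAP = 1.8404; posterior mean = 2.4473

Mode = exp(μ − σ²) = exp(0.61) = 1.8404.
Mean = exp(μ + σ²/2) = exp(0.895) = 2.4473.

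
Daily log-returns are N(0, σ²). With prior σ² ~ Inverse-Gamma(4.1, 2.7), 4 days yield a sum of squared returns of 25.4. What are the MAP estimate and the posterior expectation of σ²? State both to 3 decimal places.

MAP: 2.169. Posterior mean: 3.020.

Posterior: Inverse-Gamma(shape = 4.1+4/2 = 6.1, scale = 2.7+25.4/2 = 15.4).
Mode = β/(α+1) = 15.4/7.1 = 2.169.
Mean = β/(α−1) = 15.4/5.1 = 3.020.
The posterior is right-skewed, so the mean exceeds the mode.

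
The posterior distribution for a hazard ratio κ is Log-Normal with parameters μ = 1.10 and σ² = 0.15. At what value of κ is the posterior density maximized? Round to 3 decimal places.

2.586

Mode = exp(μ − σ²) = exp(0.95) = 2.586.
Mean = exp(μ + σ²/2) = exp(1.175) = 3.238.
This is the posterior mode — the MAP estimate.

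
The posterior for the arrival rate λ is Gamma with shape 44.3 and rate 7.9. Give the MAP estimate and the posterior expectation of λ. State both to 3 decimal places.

MAP = 5.481; posterior mean = 5.608

Mode = (α−1)/β = 43.3/7.9 = 5.481.
Mean = α/β = 44.3/7.9 = 5.608.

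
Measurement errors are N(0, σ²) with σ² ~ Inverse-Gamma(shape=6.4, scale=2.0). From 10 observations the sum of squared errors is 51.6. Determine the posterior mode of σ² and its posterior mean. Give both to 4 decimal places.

Posterior: Inverse-Gamma(shape = 6.4+10/2 = 11.4, scale = 2.0+51.6/2 = 27.8).
Mode = β/(α+1) = 27.8/12.4 = 2.2419.
Mean = β/(α−1) = 27.8/10.4 = 2.6731.
The mean is pulled above the mode by the posterior's right skew.

MAP: 2.2419. Posterior mean: 2.6731.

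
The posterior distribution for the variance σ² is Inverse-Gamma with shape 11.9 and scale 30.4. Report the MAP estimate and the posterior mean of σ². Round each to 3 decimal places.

Mode = β/(α+1) = 30.4/12.9 = 2.357.
Mean = β/(α−1) = 30.4/10.9 = 2.789.

σ²_MAP = 2.357, E[σ²|data] = 2.789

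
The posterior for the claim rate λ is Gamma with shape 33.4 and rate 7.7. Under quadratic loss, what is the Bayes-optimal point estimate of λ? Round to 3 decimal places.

Mode = (α−1)/β = 32.4/7.7 = 4.208.
Mean = α/β = 33.4/7.7 = 4.338.
Quadratic loss ⇒ the optimal estimator is the posterior mean.

4.338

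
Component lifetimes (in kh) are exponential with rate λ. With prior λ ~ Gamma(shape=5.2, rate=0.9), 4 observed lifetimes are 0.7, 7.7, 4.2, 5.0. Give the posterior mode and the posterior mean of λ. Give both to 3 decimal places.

Σ times = 17.6. Posterior: Gamma(shape = 5.2+4 = 9.2, rate = 0.9+17.6 = 18.5).
Mode = (α−1)/β = 8.2/18.5 = 0.443.
Mean = α/β = 9.2/18.5 = 0.497.

MAP = 0.443, posterior mean = 0.497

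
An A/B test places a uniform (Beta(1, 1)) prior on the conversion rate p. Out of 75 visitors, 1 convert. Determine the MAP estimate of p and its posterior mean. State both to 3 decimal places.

Posterior: Beta(1+1, 1+74) = Beta(2, 75).
Mode = (2−1)/(2+75−2) = 1/75 = 0.013.
With a flat prior the MAP equals the MLE, 1/75.
Mean = 2/(2+75) = 2/77 = 0.026.
Mean > mode: the posterior has a right tail.

MAP estimate = 0.013, posterior mean = 0.026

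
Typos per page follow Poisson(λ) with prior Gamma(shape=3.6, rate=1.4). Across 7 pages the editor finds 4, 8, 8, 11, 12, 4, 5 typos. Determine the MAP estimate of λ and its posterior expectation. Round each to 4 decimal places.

Σ counts = 52. Posterior: Gamma(shape = 3.6+52 = 55.6, rate = 1.4+7 = 8.4).
Mode = (α−1)/β = 54.6/8.4 = 6.5000.
Mean = α/β = 55.6/8.4 = 6.6190.
The posterior is right-skewed, so the mean exceeds the mode.

MAP: 6.5000. Posterior mean: 6.6190.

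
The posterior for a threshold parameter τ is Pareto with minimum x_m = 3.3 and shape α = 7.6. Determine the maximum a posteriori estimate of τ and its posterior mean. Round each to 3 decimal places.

The Pareto density is strictly decreasing on [x_m, ∞), so the mode is x_m = 3.300.
Mean = α·x_m/(α−1) = 7.6·3.3/6.6 = 3.800.
Mean > mode: the posterior has a right tail.

maximum a posteriori estimate = 3.300, posterior mean = 3.800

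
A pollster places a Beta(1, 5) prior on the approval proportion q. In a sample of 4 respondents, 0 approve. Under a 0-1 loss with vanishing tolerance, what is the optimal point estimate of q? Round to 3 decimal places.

Posterior: Beta(1+0, 5+4) = Beta(1, 9).
Since α = 1 ≤ 1 and β > 1, the Beta density is monotone decreasing on [0,1]; the mode is at 0.
Mean = 1/(1+9) = 0.100.
This is the posterior mode — the MAP estimate.

0.000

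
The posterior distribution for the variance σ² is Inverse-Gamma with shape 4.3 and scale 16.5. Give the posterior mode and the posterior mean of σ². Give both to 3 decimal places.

Mode = β/(α+1) = 16.5/5.3 = 3.113.
Mean = β/(α−1) = 16.5/3.3 = 5.000.
Right-skewed posterior ⇒ mode < mean.

MAP: 3.113. Posterior mean: 5.000.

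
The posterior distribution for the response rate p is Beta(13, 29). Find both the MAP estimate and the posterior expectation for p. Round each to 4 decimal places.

Mode = (13−1)/(13+29−2) = 12/40 = 0.3000.
Mean = 13/(13+29) = 13/42 = 0.3095.

MAP: 0.3000. Posterior mean: 0.3095.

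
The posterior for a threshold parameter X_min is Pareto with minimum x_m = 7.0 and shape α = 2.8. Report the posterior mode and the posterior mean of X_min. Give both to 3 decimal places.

X_min_MAP = 7.000, E[X_min|data] = 10.889

The Pareto density is strictly decreasing on [x_m, ∞), so the mode is x_m = 7.000.
Mean = α·x_m/(α−1) = 2.8·7.0/1.8 = 10.889.
The mean is pulled above the mode by the posterior's right skew.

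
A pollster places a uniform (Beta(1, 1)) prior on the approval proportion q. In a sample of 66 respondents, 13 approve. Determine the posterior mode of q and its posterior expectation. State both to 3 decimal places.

MAP: 0.197. Posterior mean: 0.206.

Posterior: Beta(1+13, 1+53) = Beta(14, 54).
Mode = (14−1)/(14+54−2) = 13/66 = 0.197.
With a flat prior the MAP equals the MLE, 13/66.
Mean = 14/(14+54) = 14/68 = 0.206.
Mean > mode: the posterior has a right tail.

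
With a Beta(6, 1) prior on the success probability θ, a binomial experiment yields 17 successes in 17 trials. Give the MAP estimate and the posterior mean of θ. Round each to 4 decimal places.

Posterior: Beta(6+17, 1+0) = Beta(23, 1).
Since β = 1 ≤ 1 and α > 1, the Beta density is monotone increasing on [0,1]; the mode is at 1.
Mean = 23/(23+1) = 0.9583.

MAP estimate = 1.0000, posterior mean = 0.9583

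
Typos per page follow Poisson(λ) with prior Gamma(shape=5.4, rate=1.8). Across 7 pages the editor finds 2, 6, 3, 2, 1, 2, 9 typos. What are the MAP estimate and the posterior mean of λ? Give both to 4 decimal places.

MAP = 3.3409, posterior mean = 3.4545

Σ counts = 25. Posterior: Gamma(shape = 5.4+25 = 30.4, rate = 1.8+7 = 8.8).
Mode = (α−1)/β = 29.4/8.8 = 3.3409.
Mean = α/β = 30.4/8.8 = 3.4545.
The mean is pulled above the mode by the posterior's right skew.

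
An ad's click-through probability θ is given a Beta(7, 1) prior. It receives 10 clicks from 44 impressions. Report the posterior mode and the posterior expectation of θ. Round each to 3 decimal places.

Posterior: Beta(7+10, 1+34) = Beta(17, 35).
Mode = (17−1)/(17+35−2) = 16/50 = 0.320.
Mean = 17/(17+35) = 17/52 = 0.327.

MAP: 0.320. Posterior mean: 0.327.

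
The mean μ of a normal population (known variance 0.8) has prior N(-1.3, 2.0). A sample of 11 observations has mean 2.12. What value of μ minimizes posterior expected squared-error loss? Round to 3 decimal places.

2.000

Posterior for μ is Normal. Precision-weighted mean: (1/2.0·-1.3 + 11/0.8·2.12) / (1/2.0 + 11/0.8) = 2.000.
A Normal posterior is symmetric, so mode = mean.
Squared-error loss ⇒ the optimal estimator is the posterior mean.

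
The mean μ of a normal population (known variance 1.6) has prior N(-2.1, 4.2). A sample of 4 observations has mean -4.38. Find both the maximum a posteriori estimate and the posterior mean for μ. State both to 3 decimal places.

MAP = -4.182, posterior mean = -4.182

Posterior for μ is Normal. Precision-weighted mean: (1/4.2·-2.1 + 4/1.6·-4.38) / (1/4.2 + 4/1.6) = -4.182.
A Normal posterior is symmetric, so mode = mean.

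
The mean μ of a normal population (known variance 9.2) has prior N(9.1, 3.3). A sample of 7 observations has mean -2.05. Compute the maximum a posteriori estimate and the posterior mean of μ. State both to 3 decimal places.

maximum a posteriori estimate = 1.126, posterior mean = 1.126

Posterior for μ is Normal. Precision-weighted mean: (1/3.3·9.1 + 7/9.2·-2.05) / (1/3.3 + 7/9.2) = 1.126.
A Normal posterior is symmetric, so mode = mean.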